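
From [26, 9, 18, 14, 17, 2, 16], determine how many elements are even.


Check each element:
  26 is even
  9 is odd
  18 is even
  14 is even
  17 is odd
  2 is even
  16 is even
Evens: [26, 18, 14, 2, 16]
Count of evens = 5
Final answer: 5


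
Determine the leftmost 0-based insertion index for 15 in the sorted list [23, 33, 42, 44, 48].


List is sorted: [23, 33, 42, 44, 48]
We need the leftmost position where 15 can be inserted, i.e. the first index whose element is >= 15 (or the end of the list if none is).
Binary search with low=0, high=5 (0-based indices):
  low=0, high=5, mid=2: a[2]=42 >= 15, so high = 2
  low=0, high=2, mid=1: a[1]=33 >= 15, so high = 1
  low=0, high=1, mid=0: a[0]=23 >= 15, so high = 0
Now low = high = 0, so the insertion index is 0.
Final answer: 0


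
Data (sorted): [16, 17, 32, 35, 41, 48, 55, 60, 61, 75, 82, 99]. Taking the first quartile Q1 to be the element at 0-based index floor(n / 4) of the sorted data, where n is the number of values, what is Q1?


The list has n = 12 elements.
Q1 index = floor(12 / 4) = floor(3) = 3
Counting from index 0 in the sorted data, the element at index 3 is 35.
Final answer: 35


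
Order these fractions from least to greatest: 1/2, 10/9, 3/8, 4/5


Convert to decimal for comparison:
  1/2 = 0.5
  10/9 = 1.1111
  3/8 = 0.375
  4/5 = 0.8
Decimals in increasing order: 0.375 < 0.5 < 0.8 < 1.1111
Writing each back as its fraction gives the sorted order.
Final answer: 3/8, 1/2, 4/5, 10/9


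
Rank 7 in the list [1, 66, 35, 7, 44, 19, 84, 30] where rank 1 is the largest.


Sort descending: [84, 66, 44, 35, 30, 19, 7, 1]
Find 7 in the sorted list.
7 is at position 7.
Final answer: 7


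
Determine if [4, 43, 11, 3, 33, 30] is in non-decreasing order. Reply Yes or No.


Check consecutive pairs:
  4 <= 43? True
  43 <= 11? False
  11 <= 3? False
  3 <= 33? True
  33 <= 30? False
3 consecutive pair(s) are out of order, so the list is not sorted.
Final answer: No


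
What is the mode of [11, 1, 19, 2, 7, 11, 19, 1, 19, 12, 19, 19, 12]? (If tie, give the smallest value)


Count the frequency of each value:
  1 appears 2 time(s)
  2 appears 1 time(s)
  7 appears 1 time(s)
  11 appears 2 time(s)
  12 appears 2 time(s)
  19 appears 5 time(s)
Maximum frequency is 5.
Only 19 reaches that frequency, so it is the mode.
Final answer: 19


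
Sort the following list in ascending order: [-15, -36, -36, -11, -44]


Original list: [-15, -36, -36, -11, -44]
Repeatedly take the smallest remaining element:
  Remaining [-15, -36, -36, -11, -44] -> smallest is -44
  Remaining [-15, -36, -36, -11] -> smallest is -36
  Remaining [-15, -36, -11] -> smallest is -36
  Remaining [-15, -11] -> smallest is -15
  Remaining [-11] -> smallest is -11
Collecting the picks in order gives the sorted list.
Final answer: [-44, -36, -36, -15, -11]


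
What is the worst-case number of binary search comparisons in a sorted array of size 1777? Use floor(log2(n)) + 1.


Binary search halves the search space each step.
Maximum comparisons = floor(log2(1777)) + 1
log2(1777) = 10.7952
floor(log2(1777)) = 10, so 10 + 1 = 11
Final answer: 11


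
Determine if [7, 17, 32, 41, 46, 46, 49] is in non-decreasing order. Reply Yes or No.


Check consecutive pairs:
  7 <= 17? True
  17 <= 32? True
  32 <= 41? True
  41 <= 46? True
  46 <= 46? True
  46 <= 49? True
Every consecutive pair is in order, so the list is non-decreasing.
Final answer: Yes


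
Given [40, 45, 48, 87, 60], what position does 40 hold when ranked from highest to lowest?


Sort descending: [87, 60, 48, 45, 40]
Find 40 in the sorted list.
40 is at position 5.
Final answer: 5


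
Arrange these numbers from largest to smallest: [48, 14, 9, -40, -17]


Original list: [48, 14, 9, -40, -17]
Repeatedly take the largest remaining element:
  Remaining [48, 14, 9, -40, -17] -> largest is 48
  Remaining [14, 9, -40, -17] -> largest is 14
  Remaining [9, -40, -17] -> largest is 9
  Remaining [-40, -17] -> largest is -17
  Remaining [-40] -> largest is -40
Collecting the picks in order gives the descending list.
Final answer: [48, 14, 9, -17, -40]


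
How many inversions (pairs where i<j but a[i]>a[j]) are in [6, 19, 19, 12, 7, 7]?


For each element, count the later elements that are smaller than it:
  6 (index 0): smaller elements after it = [] -> 0
  19 (index 1): smaller elements after it = [12, 7, 7] -> 3
  19 (index 2): smaller elements after it = [12, 7, 7] -> 3
  12 (index 3): smaller elements after it = [7, 7] -> 2
  7 (index 4): smaller elements after it = [] -> 0
Total inversions = 0 + 3 + 3 + 2 + 0 = 8
Final answer: 8


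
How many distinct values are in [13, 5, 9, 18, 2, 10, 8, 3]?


List all unique values:
Distinct values: [2, 3, 5, 8, 9, 10, 13, 18]
Count = 8
Final answer: 8


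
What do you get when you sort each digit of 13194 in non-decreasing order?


The number 13194 has digits: 1, 3, 1, 9, 4
Sorted: 1, 1, 3, 4, 9
Joining the sorted digits gives the result.
Final answer: 11349


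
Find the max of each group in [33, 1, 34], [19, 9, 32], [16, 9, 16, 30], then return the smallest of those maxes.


Find max of each group:
  Group 1: [33, 1, 34] -> max = 34
  Group 2: [19, 9, 32] -> max = 32
  Group 3: [16, 9, 16, 30] -> max = 30
Maxes: [34, 32, 30]
Minimum of maxes = 30
Final answer: 30


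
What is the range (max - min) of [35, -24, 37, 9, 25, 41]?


Maximum value: 41
Minimum value: -24
Range = 41 - (-24) = 65
Final answer: 65


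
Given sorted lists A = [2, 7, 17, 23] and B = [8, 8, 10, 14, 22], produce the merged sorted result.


List A: [2, 7, 17, 23]
List B: [8, 8, 10, 14, 22]
Repeatedly compare the front elements and take the smaller:
  2 vs 8 -> take 2
  7 vs 8 -> take 7
  17 vs 8 -> take 8
  17 vs 8 -> take 8
  17 vs 10 -> take 10
  17 vs 14 -> take 14
  17 vs 22 -> take 17
  23 vs 22 -> take 22
  B is exhausted; append the rest of A: [23]
Final answer: [2, 7, 8, 8, 10, 14, 17, 22, 23]


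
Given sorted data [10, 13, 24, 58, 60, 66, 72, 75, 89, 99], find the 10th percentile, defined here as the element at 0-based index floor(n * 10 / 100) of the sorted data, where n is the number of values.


The dataset has n = 10 elements.
Index = floor(10 * 10 / 100) = floor(100 / 100) = floor(1) = 1
Counting from index 0 in the sorted data, the element at index 1 is 13.
Final answer: 13


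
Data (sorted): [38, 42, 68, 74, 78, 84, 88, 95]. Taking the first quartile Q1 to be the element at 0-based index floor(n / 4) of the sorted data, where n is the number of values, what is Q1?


The list has n = 8 elements.
Q1 index = floor(8 / 4) = floor(2) = 2
Counting from index 0 in the sorted data, the element at index 2 is 68.
Final answer: 68


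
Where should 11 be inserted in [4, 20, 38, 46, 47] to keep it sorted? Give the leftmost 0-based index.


List is sorted: [4, 20, 38, 46, 47]
We need the leftmost position where 11 can be inserted, i.e. the first index whose element is >= 11 (or the end of the list if none is).
Binary search with low=0, high=5 (0-based indices):
  low=0, high=5, mid=2: a[2]=38 >= 11, so high = 2
  low=0, high=2, mid=1: a[1]=20 >= 11, so high = 1
  low=0, high=1, mid=0: a[0]=4 < 11, so low = 1
Now low = high = 1, so the insertion index is 1.
Final answer: 1


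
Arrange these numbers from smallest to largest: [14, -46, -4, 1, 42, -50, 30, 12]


Original list: [14, -46, -4, 1, 42, -50, 30, 12]
Repeatedly take the smallest remaining element:
  Remaining [14, -46, -4, 1, 42, -50, 30, 12] -> smallest is -50
  Remaining [14, -46, -4, 1, 42, 30, 12] -> smallest is -46
  Remaining [14, -4, 1, 42, 30, 12] -> smallest is -4
  Remaining [14, 1, 42, 30, 12] -> smallest is 1
  Remaining [14, 42, 30, 12] -> smallest is 12
  Remaining [14, 42, 30] -> smallest is 14
  Remaining [42, 30] -> smallest is 30
  Remaining [42] -> smallest is 42
Collecting the picks in order gives the sorted list.
Final answer: [-50, -46, -4, 1, 12, 14, 30, 42]


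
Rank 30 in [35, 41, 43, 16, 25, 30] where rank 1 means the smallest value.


Sort ascending: [16, 25, 30, 35, 41, 43]
Find 30 in the sorted list.
30 is at position 3 (1-indexed).
Final answer: 3


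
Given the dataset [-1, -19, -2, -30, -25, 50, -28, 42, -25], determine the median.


First, sort the list: [-30, -28, -25, -25, -19, -2, -1, 42, 50]
The list has 9 elements (odd count).
The middle index is 4 (0-based), and the element there is -19.
Final answer: -19


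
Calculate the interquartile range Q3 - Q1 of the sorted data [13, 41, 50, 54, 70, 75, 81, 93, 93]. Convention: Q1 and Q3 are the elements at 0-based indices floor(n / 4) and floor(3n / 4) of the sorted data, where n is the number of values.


The data has n = 9 elements.
Q1 index = floor(9 / 4) = floor(2.25) = 2; Q3 index = floor(3 * 9 / 4) = floor(6.75) = 6
Q1 = element at index 2 = 50
Q3 = element at index 6 = 81
IQR = 81 - 50 = 31
Final answer: 31


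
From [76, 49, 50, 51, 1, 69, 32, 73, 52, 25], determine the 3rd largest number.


Sort descending: [76, 73, 69, 52, 51, 50, 49, 32, 25, 1]
The 3rd element (1-indexed) is at index 2.
Value = 69
Final answer: 69


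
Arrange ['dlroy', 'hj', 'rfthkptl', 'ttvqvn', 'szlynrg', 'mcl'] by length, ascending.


Compute lengths:
  'dlroy' has length 5
  'hj' has length 2
  'rfthkptl' has length 8
  'ttvqvn' has length 6
  'szlynrg' has length 7
  'mcl' has length 3
Lengths in increasing order: 2 < 3 < 5 < 6 < 7 < 8
Listing the words in that order gives the answer.
Final answer: ['hj', 'mcl', 'dlroy', 'ttvqvn', 'szlynrg', 'rfthkptl']


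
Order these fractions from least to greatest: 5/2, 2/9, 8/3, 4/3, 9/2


Convert to decimal for comparison:
  5/2 = 2.5
  2/9 = 0.2222
  8/3 = 2.6667
  4/3 = 1.3333
  9/2 = 4.5
Decimals in increasing order: 0.2222 < 1.3333 < 2.5 < 2.6667 < 4.5
Writing each back as its fraction gives the sorted order.
Final answer: 2/9, 4/3, 5/2, 8/3, 9/2


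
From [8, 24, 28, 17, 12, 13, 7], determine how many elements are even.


Check each element:
  8 is even
  24 is even
  28 is even
  17 is odd
  12 is even
  13 is odd
  7 is odd
Evens: [8, 24, 28, 12]
Count of evens = 4
Final answer: 4


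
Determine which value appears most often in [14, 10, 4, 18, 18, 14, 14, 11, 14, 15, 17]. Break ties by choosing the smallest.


Count the frequency of each value:
  4 appears 1 time(s)
  10 appears 1 time(s)
  11 appears 1 time(s)
  14 appears 4 time(s)
  15 appears 1 time(s)
  17 appears 1 time(s)
  18 appears 2 time(s)
Maximum frequency is 4.
Only 14 reaches that frequency, so it is the mode.
Final answer: 14


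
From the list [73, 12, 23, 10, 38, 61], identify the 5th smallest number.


Sort ascending: [10, 12, 23, 38, 61, 73]
The 5th element (1-indexed) is at index 4.
Value = 61
Final answer: 61


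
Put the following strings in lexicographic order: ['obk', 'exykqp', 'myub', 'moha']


Compare strings character by character (the first differing letter decides):
  'exykqp' < 'moha' since 'e' < 'm' at position 1
  'moha' < 'myub' since 'o' < 'y' at position 2
  'myub' < 'obk' since 'm' < 'o' at position 1
Chaining these comparisons gives the alphabetical order.
Final answer: ['exykqp', 'moha', 'myub', 'obk']


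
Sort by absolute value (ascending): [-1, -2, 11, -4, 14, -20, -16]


Compute absolute values:
  |-1| = 1
  |-2| = 2
  |11| = 11
  |-4| = 4
  |14| = 14
  |-20| = 20
  |-16| = 16
Absolute values in increasing order: 1 < 2 < 4 < 11 < 14 < 16 < 20
Listing the original numbers in that order gives the answer.
Final answer: [-1, -2, -4, 11, 14, -16, -20]


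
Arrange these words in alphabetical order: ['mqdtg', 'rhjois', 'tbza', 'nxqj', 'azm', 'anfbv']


Compare strings character by character (the first differing letter decides):
  'anfbv' < 'azm' since 'n' < 'z' at position 2
  'azm' < 'mqdtg' since 'a' < 'm' at position 1
  'mqdtg' < 'nxqj' since 'm' < 'n' at position 1
  'nxqj' < 'rhjois' since 'n' < 'r' at position 1
  'rhjois' < 'tbza' since 'r' < 't' at position 1
Chaining these comparisons gives the alphabetical order.
Final answer: ['anfbv', 'azm', 'mqdtg', 'nxqj', 'rhjois', 'tbza']


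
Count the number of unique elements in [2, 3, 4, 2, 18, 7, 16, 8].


List all unique values:
Distinct values: [2, 3, 4, 7, 8, 16, 18]
Count = 7
Final answer: 7


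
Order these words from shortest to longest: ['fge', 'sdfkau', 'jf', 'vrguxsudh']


Compute lengths:
  'fge' has length 3
  'sdfkau' has length 6
  'jf' has length 2
  'vrguxsudh' has length 9
Lengths in increasing order: 2 < 3 < 6 < 9
Listing the words in that order gives the answer.
Final answer: ['jf', 'fge', 'sdfkau', 'vrguxsudh']


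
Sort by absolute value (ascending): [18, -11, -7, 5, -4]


Compute absolute values:
  |18| = 18
  |-11| = 11
  |-7| = 7
  |5| = 5
  |-4| = 4
Absolute values in increasing order: 4 < 5 < 7 < 11 < 18
Listing the original numbers in that order gives the answer.
Final answer: [-4, 5, -7, -11, 18]


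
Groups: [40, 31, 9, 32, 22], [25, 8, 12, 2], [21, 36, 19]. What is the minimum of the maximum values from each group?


Find max of each group:
  Group 1: [40, 31, 9, 32, 22] -> max = 40
  Group 2: [25, 8, 12, 2] -> max = 25
  Group 3: [21, 36, 19] -> max = 36
Maxes: [40, 25, 36]
Minimum of maxes = 25
Final answer: 25


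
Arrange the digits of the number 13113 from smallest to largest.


The number 13113 has digits: 1, 3, 1, 1, 3
Sorted: 1, 1, 1, 3, 3
Joining the sorted digits gives the result.
Final answer: 11133


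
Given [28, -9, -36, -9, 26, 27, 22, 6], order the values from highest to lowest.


Original list: [28, -9, -36, -9, 26, 27, 22, 6]
Repeatedly take the largest remaining element:
  Remaining [28, -9, -36, -9, 26, 27, 22, 6] -> largest is 28
  Remaining [-9, -36, -9, 26, 27, 22, 6] -> largest is 27
  Remaining [-9, -36, -9, 26, 22, 6] -> largest is 26
  Remaining [-9, -36, -9, 22, 6] -> largest is 22
  Remaining [-9, -36, -9, 6] -> largest is 6
  Remaining [-9, -36, -9] -> largest is -9
  Remaining [-36, -9] -> largest is -9
  Remaining [-36] -> largest is -36
Collecting the picks in order gives the descending list.
Final answer: [28, 27, 26, 22, 6, -9, -9, -36]


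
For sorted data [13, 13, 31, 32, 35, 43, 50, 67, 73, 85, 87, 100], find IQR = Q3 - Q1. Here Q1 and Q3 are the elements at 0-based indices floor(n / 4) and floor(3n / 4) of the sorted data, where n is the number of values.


The data has n = 12 elements.
Q1 index = floor(12 / 4) = floor(3) = 3; Q3 index = floor(3 * 12 / 4) = floor(9) = 9
Q1 = element at index 3 = 32
Q3 = element at index 9 = 85
IQR = 85 - 32 = 53
Final answer: 53


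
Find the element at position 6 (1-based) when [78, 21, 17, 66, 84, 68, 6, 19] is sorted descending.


Sort descending: [84, 78, 68, 66, 21, 19, 17, 6]
The 6th element (1-indexed) is at index 5.
Value = 19
Final answer: 19


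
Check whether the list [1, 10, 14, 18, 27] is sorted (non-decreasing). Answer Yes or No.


Check consecutive pairs:
  1 <= 10? True
  10 <= 14? True
  14 <= 18? True
  18 <= 27? True
Every consecutive pair is in order, so the list is non-decreasing.
Final answer: Yes


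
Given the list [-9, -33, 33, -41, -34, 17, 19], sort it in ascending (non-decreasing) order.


Original list: [-9, -33, 33, -41, -34, 17, 19]
Repeatedly take the smallest remaining element:
  Remaining [-9, -33, 33, -41, -34, 17, 19] -> smallest is -41
  Remaining [-9, -33, 33, -34, 17, 19] -> smallest is -34
  Remaining [-9, -33, 33, 17, 19] -> smallest is -33
  Remaining [-9, 33, 17, 19] -> smallest is -9
  Remaining [33, 17, 19] -> smallest is 17
  Remaining [33, 19] -> smallest is 19
  Remaining [33] -> smallest is 33
Collecting the picks in order gives the sorted list.
Final answer: [-41, -34, -33, -9, 17, 19, 33]


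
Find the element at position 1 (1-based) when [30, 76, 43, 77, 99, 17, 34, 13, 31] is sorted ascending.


Sort ascending: [13, 17, 30, 31, 34, 43, 76, 77, 99]
The 1st element (1-indexed) is at index 0.
Value = 13
Final answer: 13


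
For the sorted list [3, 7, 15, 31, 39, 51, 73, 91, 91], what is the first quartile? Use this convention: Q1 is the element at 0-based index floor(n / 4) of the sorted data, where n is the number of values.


The list has n = 9 elements.
Q1 index = floor(9 / 4) = floor(2.25) = 2
Counting from index 0 in the sorted data, the element at index 2 is 15.
Final answer: 15


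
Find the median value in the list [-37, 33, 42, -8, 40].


First, sort the list: [-37, -8, 33, 40, 42]
The list has 5 elements (odd count).
The middle index is 2 (0-based), and the element there is 33.
Final answer: 33


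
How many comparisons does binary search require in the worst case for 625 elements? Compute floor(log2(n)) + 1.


Binary search halves the search space each step.
Maximum comparisons = floor(log2(625)) + 1
log2(625) = 9.2877
floor(log2(625)) = 9, so 9 + 1 = 10
Final answer: 10


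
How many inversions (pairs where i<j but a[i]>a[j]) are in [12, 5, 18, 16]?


For each element, count the later elements that are smaller than it:
  12 (index 0): smaller elements after it = [5] -> 1
  5 (index 1): smaller elements after it = [] -> 0
  18 (index 2): smaller elements after it = [16] -> 1
Total inversions = 1 + 0 + 1 = 2
Final answer: 2


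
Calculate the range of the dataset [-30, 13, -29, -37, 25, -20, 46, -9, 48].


Maximum value: 48
Minimum value: -37
Range = 48 - (-37) = 85
Final answer: 85


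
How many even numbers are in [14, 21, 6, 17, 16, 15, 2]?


Check each element:
  14 is even
  21 is odd
  6 is even
  17 is odd
  16 is even
  15 is odd
  2 is even
Evens: [14, 6, 16, 2]
Count of evens = 4
Final answer: 4


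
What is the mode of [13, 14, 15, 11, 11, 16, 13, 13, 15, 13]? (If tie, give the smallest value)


Count the frequency of each value:
  11 appears 2 time(s)
  13 appears 4 time(s)
  14 appears 1 time(s)
  15 appears 2 time(s)
  16 appears 1 time(s)
Maximum frequency is 4.
Only 13 reaches that frequency, so it is the mode.
Final answer: 13


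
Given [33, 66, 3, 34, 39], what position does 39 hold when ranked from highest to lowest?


Sort descending: [66, 39, 34, 33, 3]
Find 39 in the sorted list.
39 is at position 2.
Final answer: 2


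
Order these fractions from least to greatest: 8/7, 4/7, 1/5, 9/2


Convert to decimal for comparison:
  8/7 = 1.1429
  4/7 = 0.5714
  1/5 = 0.2
  9/2 = 4.5
Decimals in increasing order: 0.2 < 0.5714 < 1.1429 < 4.5
Writing each back as its fraction gives the sorted order.
Final answer: 1/5, 4/7, 8/7, 9/2


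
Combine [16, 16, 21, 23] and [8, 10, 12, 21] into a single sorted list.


List A: [16, 16, 21, 23]
List B: [8, 10, 12, 21]
Repeatedly compare the front elements and take the smaller:
  16 vs 8 -> take 8
  16 vs 10 -> take 10
  16 vs 12 -> take 12
  16 vs 21 -> take 16
  16 vs 21 -> take 16
  21 vs 21 -> take 21
  23 vs 21 -> take 21
  B is exhausted; append the rest of A: [23]
Final answer: [8, 10, 12, 16, 16, 21, 21, 23]


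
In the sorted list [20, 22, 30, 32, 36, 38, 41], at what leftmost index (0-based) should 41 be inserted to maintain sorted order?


List is sorted: [20, 22, 30, 32, 36, 38, 41]
We need the leftmost position where 41 can be inserted, i.e. the first index whose element is >= 41 (or the end of the list if none is).
Binary search with low=0, high=7 (0-based indices):
  low=0, high=7, mid=3: a[3]=32 < 41, so low = 4
  low=4, high=7, mid=5: a[5]=38 < 41, so low = 6
  low=6, high=7, mid=6: a[6]=41 >= 41, so high = 6
Now low = high = 6, so the insertion index is 6.
Final answer: 6


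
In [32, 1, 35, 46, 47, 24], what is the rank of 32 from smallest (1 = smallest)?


Sort ascending: [1, 24, 32, 35, 46, 47]
Find 32 in the sorted list.
32 is at position 3 (1-indexed).
Final answer: 3


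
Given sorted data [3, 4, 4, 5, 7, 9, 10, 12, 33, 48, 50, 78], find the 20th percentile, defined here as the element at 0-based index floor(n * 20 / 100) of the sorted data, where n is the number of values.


The dataset has n = 12 elements.
Index = floor(12 * 20 / 100) = floor(240 / 100) = floor(2.4) = 2
Counting from index 0 in the sorted data, the element at index 2 is 4.
Final answer: 4


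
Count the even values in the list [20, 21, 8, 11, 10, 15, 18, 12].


Check each element:
  20 is even
  21 is odd
  8 is even
  11 is odd
  10 is even
  15 is odd
  18 is even
  12 is even
Evens: [20, 8, 10, 18, 12]
Count of evens = 5
Final answer: 5


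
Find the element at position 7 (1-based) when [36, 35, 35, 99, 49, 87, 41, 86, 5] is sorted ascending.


Sort ascending: [5, 35, 35, 36, 41, 49, 86, 87, 99]
The 7th element (1-indexed) is at index 6.
Value = 86
Final answer: 86


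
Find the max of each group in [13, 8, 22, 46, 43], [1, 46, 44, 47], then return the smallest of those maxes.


Find max of each group:
  Group 1: [13, 8, 22, 46, 43] -> max = 46
  Group 2: [1, 46, 44, 47] -> max = 47
Maxes: [46, 47]
Minimum of maxes = 46
Final answer: 46


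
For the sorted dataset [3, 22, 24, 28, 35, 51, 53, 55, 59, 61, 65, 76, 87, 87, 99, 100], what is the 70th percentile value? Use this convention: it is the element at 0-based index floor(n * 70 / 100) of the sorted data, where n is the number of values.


The dataset has n = 16 elements.
Index = floor(16 * 70 / 100) = floor(1120 / 100) = floor(11.2) = 11
Counting from index 0 in the sorted data, the element at index 11 is 76.
Final answer: 76


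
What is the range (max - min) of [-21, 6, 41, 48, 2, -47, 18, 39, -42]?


Maximum value: 48
Minimum value: -47
Range = 48 - (-47) = 95
Final answer: 95


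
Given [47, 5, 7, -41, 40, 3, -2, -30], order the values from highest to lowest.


Original list: [47, 5, 7, -41, 40, 3, -2, -30]
Repeatedly take the largest remaining element:
  Remaining [47, 5, 7, -41, 40, 3, -2, -30] -> largest is 47
  Remaining [5, 7, -41, 40, 3, -2, -30] -> largest is 40
  Remaining [5, 7, -41, 3, -2, -30] -> largest is 7
  Remaining [5, -41, 3, -2, -30] -> largest is 5
  Remaining [-41, 3, -2, -30] -> largest is 3
  Remaining [-41, -2, -30] -> largest is -2
  Remaining [-41, -30] -> largest is -30
  Remaining [-41] -> largest is -41
Collecting the picks in order gives the descending list.
Final answer: [47, 40, 7, 5, 3, -2, -30, -41]


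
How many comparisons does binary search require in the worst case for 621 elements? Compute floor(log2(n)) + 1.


Binary search halves the search space each step.
Maximum comparisons = floor(log2(621)) + 1
log2(621) = 9.2784
floor(log2(621)) = 9, so 9 + 1 = 10
Final answer: 10


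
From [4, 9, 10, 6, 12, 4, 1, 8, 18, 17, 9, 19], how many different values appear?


List all unique values:
Distinct values: [1, 4, 6, 8, 9, 10, 12, 17, 18, 19]
Count = 10
Final answer: 10


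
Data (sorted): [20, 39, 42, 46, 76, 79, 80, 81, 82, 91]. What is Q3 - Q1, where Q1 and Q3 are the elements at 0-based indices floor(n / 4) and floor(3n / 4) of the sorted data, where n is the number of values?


The data has n = 10 elements.
Q1 index = floor(10 / 4) = floor(2.5) = 2; Q3 index = floor(3 * 10 / 4) = floor(7.5) = 7
Q1 = element at index 2 = 42
Q3 = element at index 7 = 81
IQR = 81 - 42 = 39
Final answer: 39


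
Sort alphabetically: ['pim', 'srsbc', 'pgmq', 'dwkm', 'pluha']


Compare strings character by character (the first differing letter decides):
  'dwkm' < 'pgmq' since 'd' < 'p' at position 1
  'pgmq' < 'pim' since 'g' < 'i' at position 2
  'pim' < 'pluha' since 'i' < 'l' at position 2
  'pluha' < 'srsbc' since 'p' < 's' at position 1
Chaining these comparisons gives the alphabetical order.
Final answer: ['dwkm', 'pgmq', 'pim', 'pluha', 'srsbc']


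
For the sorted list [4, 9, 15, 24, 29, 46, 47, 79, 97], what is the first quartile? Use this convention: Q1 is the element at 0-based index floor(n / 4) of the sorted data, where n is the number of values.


The list has n = 9 elements.
Q1 index = floor(9 / 4) = floor(2.25) = 2
Counting from index 0 in the sorted data, the element at index 2 is 15.
Final answer: 15


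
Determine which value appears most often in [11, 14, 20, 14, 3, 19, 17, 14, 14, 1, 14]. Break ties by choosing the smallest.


Count the frequency of each value:
  1 appears 1 time(s)
  3 appears 1 time(s)
  11 appears 1 time(s)
  14 appears 5 time(s)
  17 appears 1 time(s)
  19 appears 1 time(s)
  20 appears 1 time(s)
Maximum frequency is 5.
Only 14 reaches that frequency, so it is the mode.
Final answer: 14


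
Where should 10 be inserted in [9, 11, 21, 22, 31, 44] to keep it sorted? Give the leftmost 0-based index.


List is sorted: [9, 11, 21, 22, 31, 44]
We need the leftmost position where 10 can be inserted, i.e. the first index whose element is >= 10 (or the end of the list if none is).
Binary search with low=0, high=6 (0-based indices):
  low=0, high=6, mid=3: a[3]=22 >= 10, so high = 3
  low=0, high=3, mid=1: a[1]=11 >= 10, so high = 1
  low=0, high=1, mid=0: a[0]=9 < 10, so low = 1
Now low = high = 1, so the insertion index is 1.
Final answer: 1


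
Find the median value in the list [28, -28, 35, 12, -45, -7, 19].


First, sort the list: [-45, -28, -7, 12, 19, 28, 35]
The list has 7 elements (odd count).
The middle index is 3 (0-based), and the element there is 12.
Final answer: 12


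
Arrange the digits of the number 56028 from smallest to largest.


The number 56028 has digits: 5, 6, 0, 2, 8
Sorted: 0, 2, 5, 6, 8
Joining the sorted digits gives the result.
Final answer: 02568


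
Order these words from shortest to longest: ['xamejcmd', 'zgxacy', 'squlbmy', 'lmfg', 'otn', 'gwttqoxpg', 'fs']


Compute lengths:
  'xamejcmd' has length 8
  'zgxacy' has length 6
  'squlbmy' has length 7
  'lmfg' has length 4
  'otn' has length 3
  'gwttqoxpg' has length 9
  'fs' has length 2
Lengths in increasing order: 2 < 3 < 4 < 6 < 7 < 8 < 9
Listing the words in that order gives the answer.
Final answer: ['fs', 'otn', 'lmfg', 'zgxacy', 'squlbmy', 'xamejcmd', 'gwttqoxpg']


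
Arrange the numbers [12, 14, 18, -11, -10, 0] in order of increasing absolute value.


Compute absolute values:
  |12| = 12
  |14| = 14
  |18| = 18
  |-11| = 11
  |-10| = 10
  |0| = 0
Absolute values in increasing order: 0 < 10 < 11 < 12 < 14 < 18
Listing the original numbers in that order gives the answer.
Final answer: [0, -10, -11, 12, 14, 18]


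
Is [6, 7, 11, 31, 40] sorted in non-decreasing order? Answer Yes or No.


Check consecutive pairs:
  6 <= 7? True
  7 <= 11? True
  11 <= 31? True
  31 <= 40? True
Every consecutive pair is in order, so the list is non-decreasing.
Final answer: Yes


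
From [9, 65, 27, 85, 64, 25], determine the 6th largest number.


Sort descending: [85, 65, 64, 27, 25, 9]
The 6th element (1-indexed) is at index 5.
Value = 9
Final answer: 9


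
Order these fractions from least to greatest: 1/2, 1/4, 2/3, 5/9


Convert to decimal for comparison:
  1/2 = 0.5
  1/4 = 0.25
  2/3 = 0.6667
  5/9 = 0.5556
Decimals in increasing order: 0.25 < 0.5 < 0.5556 < 0.6667
Writing each back as its fraction gives the sorted order.
Final answer: 1/4, 1/2, 5/9, 2/3


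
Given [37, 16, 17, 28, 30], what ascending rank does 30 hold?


Sort ascending: [16, 17, 28, 30, 37]
Find 30 in the sorted list.
30 is at position 4 (1-indexed).
Final answer: 4


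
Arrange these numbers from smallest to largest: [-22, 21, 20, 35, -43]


Original list: [-22, 21, 20, 35, -43]
Repeatedly take the smallest remaining element:
  Remaining [-22, 21, 20, 35, -43] -> smallest is -43
  Remaining [-22, 21, 20, 35] -> smallest is -22
  Remaining [21, 20, 35] -> smallest is 20
  Remaining [21, 35] -> smallest is 21
  Remaining [35] -> smallest is 35
Collecting the picks in order gives the sorted list.
Final answer: [-43, -22, 20, 21, 35]


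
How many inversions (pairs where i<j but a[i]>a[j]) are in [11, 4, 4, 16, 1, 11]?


For each element, count the later elements that are smaller than it:
  11 (index 0): smaller elements after it = [4, 4, 1] -> 3
  4 (index 1): smaller elements after it = [1] -> 1
  4 (index 2): smaller elements after it = [1] -> 1
  16 (index 3): smaller elements after it = [1, 11] -> 2
  1 (index 4): smaller elements after it = [] -> 0
Total inversions = 3 + 1 + 1 + 2 + 0 = 7
Final answer: 7


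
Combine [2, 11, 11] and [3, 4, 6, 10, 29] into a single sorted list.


List A: [2, 11, 11]
List B: [3, 4, 6, 10, 29]
Repeatedly compare the front elements and take the smaller:
  2 vs 3 -> take 2
  11 vs 3 -> take 3
  11 vs 4 -> take 4
  11 vs 6 -> take 6
  11 vs 10 -> take 10
  11 vs 29 -> take 11
  11 vs 29 -> take 11
  A is exhausted; append the rest of B: [29]
Final answer: [2, 3, 4, 6, 10, 11, 11, 29]


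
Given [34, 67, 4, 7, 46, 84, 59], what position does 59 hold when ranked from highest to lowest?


Sort descending: [84, 67, 59, 46, 34, 7, 4]
Find 59 in the sorted list.
59 is at position 3.
Final answer: 3


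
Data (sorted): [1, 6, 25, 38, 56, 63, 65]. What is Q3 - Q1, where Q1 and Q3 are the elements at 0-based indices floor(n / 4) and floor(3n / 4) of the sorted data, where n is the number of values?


The data has n = 7 elements.
Q1 index = floor(7 / 4) = floor(1.75) = 1; Q3 index = floor(3 * 7 / 4) = floor(5.25) = 5
Q1 = element at index 1 = 6
Q3 = element at index 5 = 63
IQR = 63 - 6 = 57
Final answer: 57


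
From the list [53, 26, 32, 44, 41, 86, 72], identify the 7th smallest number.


Sort ascending: [26, 32, 41, 44, 53, 72, 86]
The 7th element (1-indexed) is at index 6.
Value = 86
Final answer: 86


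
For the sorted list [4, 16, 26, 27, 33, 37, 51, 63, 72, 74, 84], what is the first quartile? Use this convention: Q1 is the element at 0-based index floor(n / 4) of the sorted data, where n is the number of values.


The list has n = 11 elements.
Q1 index = floor(11 / 4) = floor(2.75) = 2
Counting from index 0 in the sorted data, the element at index 2 is 26.
Final answer: 26


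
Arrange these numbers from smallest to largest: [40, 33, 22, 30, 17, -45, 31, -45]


Original list: [40, 33, 22, 30, 17, -45, 31, -45]
Repeatedly take the smallest remaining element:
  Remaining [40, 33, 22, 30, 17, -45, 31, -45] -> smallest is -45
  Remaining [40, 33, 22, 30, 17, 31, -45] -> smallest is -45
  Remaining [40, 33, 22, 30, 17, 31] -> smallest is 17
  Remaining [40, 33, 22, 30, 31] -> smallest is 22
  Remaining [40, 33, 30, 31] -> smallest is 30
  Remaining [40, 33, 31] -> smallest is 31
  Remaining [40, 33] -> smallest is 33
  Remaining [40] -> smallest is 40
Collecting the picks in order gives the sorted list.
Final answer: [-45, -45, 17, 22, 30, 31, 33, 40]


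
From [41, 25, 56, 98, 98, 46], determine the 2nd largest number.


Sort descending: [98, 98, 56, 46, 41, 25]
The 2nd element (1-indexed) is at index 1.
Value = 98
Final answer: 98


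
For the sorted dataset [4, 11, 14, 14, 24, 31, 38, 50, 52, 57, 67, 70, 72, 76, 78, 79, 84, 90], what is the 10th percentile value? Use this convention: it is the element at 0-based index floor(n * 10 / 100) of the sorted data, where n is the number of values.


The dataset has n = 18 elements.
Index = floor(18 * 10 / 100) = floor(180 / 100) = floor(1.8) = 1
Counting from index 0 in the sorted data, the element at index 1 is 11.
Final answer: 11


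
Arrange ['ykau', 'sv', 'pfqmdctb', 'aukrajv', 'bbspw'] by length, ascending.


Compute lengths:
  'ykau' has length 4
  'sv' has length 2
  'pfqmdctb' has length 8
  'aukrajv' has length 7
  'bbspw' has length 5
Lengths in increasing order: 2 < 4 < 5 < 7 < 8
Listing the words in that order gives the answer.
Final answer: ['sv', 'ykau', 'bbspw', 'aukrajv', 'pfqmdctb']


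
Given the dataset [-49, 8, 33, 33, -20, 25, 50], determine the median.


First, sort the list: [-49, -20, 8, 25, 33, 33, 50]
The list has 7 elements (odd count).
The middle index is 3 (0-based), and the element there is 25.
Final answer: 25


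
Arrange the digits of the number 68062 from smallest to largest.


The number 68062 has digits: 6, 8, 0, 6, 2
Sorted: 0, 2, 6, 6, 8
Joining the sorted digits gives the result.
Final answer: 02668


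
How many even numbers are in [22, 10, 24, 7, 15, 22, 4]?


Check each element:
  22 is even
  10 is even
  24 is even
  7 is odd
  15 is odd
  22 is even
  4 is even
Evens: [22, 10, 24, 22, 4]
Count of evens = 5
Final answer: 5


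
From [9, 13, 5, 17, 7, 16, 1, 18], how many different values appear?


List all unique values:
Distinct values: [1, 5, 7, 9, 13, 16, 17, 18]
Count = 8
Final answer: 8


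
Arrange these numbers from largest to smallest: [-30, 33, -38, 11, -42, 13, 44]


Original list: [-30, 33, -38, 11, -42, 13, 44]
Repeatedly take the largest remaining element:
  Remaining [-30, 33, -38, 11, -42, 13, 44] -> largest is 44
  Remaining [-30, 33, -38, 11, -42, 13] -> largest is 33
  Remaining [-30, -38, 11, -42, 13] -> largest is 13
  Remaining [-30, -38, 11, -42] -> largest is 11
  Remaining [-30, -38, -42] -> largest is -30
  Remaining [-38, -42] -> largest is -38
  Remaining [-42] -> largest is -42
Collecting the picks in order gives the descending list.
Final answer: [44, 33, 13, 11, -30, -38, -42]


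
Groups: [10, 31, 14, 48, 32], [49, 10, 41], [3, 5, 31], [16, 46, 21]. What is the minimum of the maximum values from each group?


Find max of each group:
  Group 1: [10, 31, 14, 48, 32] -> max = 48
  Group 2: [49, 10, 41] -> max = 49
  Group 3: [3, 5, 31] -> max = 31
  Group 4: [16, 46, 21] -> max = 46
Maxes: [48, 49, 31, 46]
Minimum of maxes = 31
Final answer: 31


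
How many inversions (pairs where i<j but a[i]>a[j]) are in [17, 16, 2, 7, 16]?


For each element, count the later elements that are smaller than it:
  17 (index 0): smaller elements after it = [16, 2, 7, 16] -> 4
  16 (index 1): smaller elements after it = [2, 7] -> 2
  2 (index 2): smaller elements after it = [] -> 0
  7 (index 3): smaller elements after it = [] -> 0
Total inversions = 4 + 2 + 0 + 0 = 6
Final answer: 6


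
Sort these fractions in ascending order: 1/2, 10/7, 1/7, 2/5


Convert to decimal for comparison:
  1/2 = 0.5
  10/7 = 1.4286
  1/7 = 0.1429
  2/5 = 0.4
Decimals in increasing order: 0.1429 < 0.4 < 0.5 < 1.4286
Writing each back as its fraction gives the sorted order.
Final answer: 1/7, 2/5, 1/2, 10/7


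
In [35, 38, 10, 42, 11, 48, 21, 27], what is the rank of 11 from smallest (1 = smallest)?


Sort ascending: [10, 11, 21, 27, 35, 38, 42, 48]
Find 11 in the sorted list.
11 is at position 2 (1-indexed).
Final answer: 2


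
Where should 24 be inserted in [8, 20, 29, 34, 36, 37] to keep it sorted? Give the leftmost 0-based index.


List is sorted: [8, 20, 29, 34, 36, 37]
We need the leftmost position where 24 can be inserted, i.e. the first index whose element is >= 24 (or the end of the list if none is).
Binary search with low=0, high=6 (0-based indices):
  low=0, high=6, mid=3: a[3]=34 >= 24, so high = 3
  low=0, high=3, mid=1: a[1]=20 < 24, so low = 2
  low=2, high=3, mid=2: a[2]=29 >= 24, so high = 2
Now low = high = 2, so the insertion index is 2.
Final answer: 2


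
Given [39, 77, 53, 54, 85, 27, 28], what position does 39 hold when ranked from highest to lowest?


Sort descending: [85, 77, 54, 53, 39, 28, 27]
Find 39 in the sorted list.
39 is at position 5.
Final answer: 5


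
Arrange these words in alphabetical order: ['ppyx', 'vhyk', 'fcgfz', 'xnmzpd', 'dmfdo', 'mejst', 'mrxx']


Compare strings character by character (the first differing letter decides):
  'dmfdo' < 'fcgfz' since 'd' < 'f' at position 1
  'fcgfz' < 'mejst' since 'f' < 'm' at position 1
  'mejst' < 'mrxx' since 'e' < 'r' at position 2
  'mrxx' < 'ppyx' since 'm' < 'p' at position 1
  'ppyx' < 'vhyk' since 'p' < 'v' at position 1
  'vhyk' < 'xnmzpd' since 'v' < 'x' at position 1
Chaining these comparisons gives the alphabetical order.
Final answer: ['dmfdo', 'fcgfz', 'mejst', 'mrxx', 'ppyx', 'vhyk', 'xnmzpd']


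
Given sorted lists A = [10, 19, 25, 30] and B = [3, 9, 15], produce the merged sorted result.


List A: [10, 19, 25, 30]
List B: [3, 9, 15]
Repeatedly compare the front elements and take the smaller:
  10 vs 3 -> take 3
  10 vs 9 -> take 9
  10 vs 15 -> take 10
  19 vs 15 -> take 15
  B is exhausted; append the rest of A: [19, 25, 30]
Final answer: [3, 9, 10, 15, 19, 25, 30]


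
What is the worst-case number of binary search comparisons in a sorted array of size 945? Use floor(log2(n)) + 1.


Binary search halves the search space each step.
Maximum comparisons = floor(log2(945)) + 1
log2(945) = 9.8842
floor(log2(945)) = 9, so 9 + 1 = 10
Final answer: 10


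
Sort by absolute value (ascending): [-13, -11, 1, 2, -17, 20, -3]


Compute absolute values:
  |-13| = 13
  |-11| = 11
  |1| = 1
  |2| = 2
  |-17| = 17
  |20| = 20
  |-3| = 3
Absolute values in increasing order: 1 < 2 < 3 < 11 < 13 < 17 < 20
Listing the original numbers in that order gives the answer.
Final answer: [1, 2, -3, -11, -13, -17, 20]


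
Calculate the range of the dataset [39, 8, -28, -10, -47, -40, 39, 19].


Maximum value: 39
Minimum value: -47
Range = 39 - (-47) = 86
Final answer: 86


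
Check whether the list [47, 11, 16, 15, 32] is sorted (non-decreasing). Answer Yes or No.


Check consecutive pairs:
  47 <= 11? False
  11 <= 16? True
  16 <= 15? False
  15 <= 32? True
2 consecutive pair(s) are out of order, so the list is not sorted.
Final answer: No


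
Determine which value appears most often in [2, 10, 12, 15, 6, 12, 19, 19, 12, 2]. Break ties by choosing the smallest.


Count the frequency of each value:
  2 appears 2 time(s)
  6 appears 1 time(s)
  10 appears 1 time(s)
  12 appears 3 time(s)
  15 appears 1 time(s)
  19 appears 2 time(s)
Maximum frequency is 3.
Only 12 reaches that frequency, so it is the mode.
Final answer: 12


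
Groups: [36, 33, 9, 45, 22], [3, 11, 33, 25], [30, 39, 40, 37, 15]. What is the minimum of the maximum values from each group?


Find max of each group:
  Group 1: [36, 33, 9, 45, 22] -> max = 45
  Group 2: [3, 11, 33, 25] -> max = 33
  Group 3: [30, 39, 40, 37, 15] -> max = 40
Maxes: [45, 33, 40]
Minimum of maxes = 33
Final answer: 33


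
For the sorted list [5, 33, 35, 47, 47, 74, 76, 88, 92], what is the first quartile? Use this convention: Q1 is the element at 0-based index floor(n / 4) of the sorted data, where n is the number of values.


The list has n = 9 elements.
Q1 index = floor(9 / 4) = floor(2.25) = 2
Counting from index 0 in the sorted data, the element at index 2 is 35.
Final answer: 35


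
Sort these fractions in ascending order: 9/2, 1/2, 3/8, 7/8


Convert to decimal for comparison:
  9/2 = 4.5
  1/2 = 0.5
  3/8 = 0.375
  7/8 = 0.875
Decimals in increasing order: 0.375 < 0.5 < 0.875 < 4.5
Writing each back as its fraction gives the sorted order.
Final answer: 3/8, 1/2, 7/8, 9/2


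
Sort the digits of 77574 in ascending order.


The number 77574 has digits: 7, 7, 5, 7, 4
Sorted: 4, 5, 7, 7, 7
Joining the sorted digits gives the result.
Final answer: 45777


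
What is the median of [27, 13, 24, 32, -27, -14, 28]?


First, sort the list: [-27, -14, 13, 24, 27, 28, 32]
The list has 7 elements (odd count).
The middle index is 3 (0-based), and the element there is 24.
Final answer: 24


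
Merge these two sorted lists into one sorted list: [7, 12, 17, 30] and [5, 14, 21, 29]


List A: [7, 12, 17, 30]
List B: [5, 14, 21, 29]
Repeatedly compare the front elements and take the smaller:
  7 vs 5 -> take 5
  7 vs 14 -> take 7
  12 vs 14 -> take 12
  17 vs 14 -> take 14
  17 vs 21 -> take 17
  30 vs 21 -> take 21
  30 vs 29 -> take 29
  B is exhausted; append the rest of A: [30]
Final answer: [5, 7, 12, 14, 17, 21, 29, 30]


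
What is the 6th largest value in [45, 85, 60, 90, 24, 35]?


Sort descending: [90, 85, 60, 45, 35, 24]
The 6th element (1-indexed) is at index 5.
Value = 24
Final answer: 24


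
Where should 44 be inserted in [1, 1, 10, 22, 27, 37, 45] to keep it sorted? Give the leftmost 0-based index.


List is sorted: [1, 1, 10, 22, 27, 37, 45]
We need the leftmost position where 44 can be inserted, i.e. the first index whose element is >= 44 (or the end of the list if none is).
Binary search with low=0, high=7 (0-based indices):
  low=0, high=7, mid=3: a[3]=22 < 44, so low = 4
  low=4, high=7, mid=5: a[5]=37 < 44, so low = 6
  low=6, high=7, mid=6: a[6]=45 >= 44, so high = 6
Now low = high = 6, so the insertion index is 6.
Final answer: 6
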